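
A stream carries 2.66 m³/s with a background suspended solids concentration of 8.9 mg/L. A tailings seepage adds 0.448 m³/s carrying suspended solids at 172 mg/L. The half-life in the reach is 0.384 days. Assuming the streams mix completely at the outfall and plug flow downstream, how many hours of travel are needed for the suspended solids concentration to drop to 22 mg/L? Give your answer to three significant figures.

5.15 h

After mixing, C = (2.660·8.900 + 0.4480·172.0) / 3.108 = 100.7/3.108 = 32.41 mg/L.
Half-life 0.384 d → k = ln 2 / 0.384 = 1.805 d⁻¹.
32.41·exp(−k·t) = 22 → t = ln(32.41/22)/k = 18540 s = 5.151 h.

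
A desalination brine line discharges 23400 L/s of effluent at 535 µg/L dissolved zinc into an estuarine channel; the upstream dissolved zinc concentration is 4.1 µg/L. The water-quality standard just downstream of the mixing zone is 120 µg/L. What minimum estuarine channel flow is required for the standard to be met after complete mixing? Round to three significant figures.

Set C_mix = 120: (Q·4.100 + 23400·535.0) / (Q + 23400) = 120
→ Q = 23400·(535.0 − 120)/(120 − 4.100) = 83790 L/s.

83800 L/s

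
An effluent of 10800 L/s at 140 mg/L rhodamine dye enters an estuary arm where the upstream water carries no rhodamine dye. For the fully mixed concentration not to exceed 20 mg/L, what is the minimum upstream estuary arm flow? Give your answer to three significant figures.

Set C_mix = 20: (Q·0 + 10800·140.0) / (Q + 10800) = 20
→ Q = 10800·(140.0 − 20)/(20 − 0) = 64800 L/s.

64800 L/s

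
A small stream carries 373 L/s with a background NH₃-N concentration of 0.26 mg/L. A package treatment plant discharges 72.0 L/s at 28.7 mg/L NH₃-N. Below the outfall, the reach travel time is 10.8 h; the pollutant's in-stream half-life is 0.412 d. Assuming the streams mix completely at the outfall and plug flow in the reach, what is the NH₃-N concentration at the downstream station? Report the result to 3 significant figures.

Mass balance: C = (373.0·0.2600 + 72.00·28.70) / 445.0 = 2163/445.0 = 4.862 mg/L.
Half-life 0.412 d → k = ln 2 / 0.412 = 1.682 d⁻¹.
Applying C = C₀e^(−kt): 4.862 × 0.4690 = 2.280 mg/L.

2.28 mg/L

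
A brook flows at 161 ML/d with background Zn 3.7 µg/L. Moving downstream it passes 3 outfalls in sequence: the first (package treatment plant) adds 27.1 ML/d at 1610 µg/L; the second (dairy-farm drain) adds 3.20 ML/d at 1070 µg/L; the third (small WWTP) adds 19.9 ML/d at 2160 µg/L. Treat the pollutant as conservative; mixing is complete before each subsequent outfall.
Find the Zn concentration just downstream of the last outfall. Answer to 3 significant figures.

429 µg/L

Outfall 1: combined Q = 188.1 ML/d; C = (161.0·3.700 + 27.10·1610)/188.1 = 235.1 µg/L.
Outfall 2: combined Q = 191.3 ML/d; C = (188.1·235.1 + 3.200·1070)/191.3 = 249.1 µg/L.
Outfall 3: combined Q = 211.2 ML/d; C = (191.3·249.1 + 19.90·2160)/211.2 = 429.1 µg/L.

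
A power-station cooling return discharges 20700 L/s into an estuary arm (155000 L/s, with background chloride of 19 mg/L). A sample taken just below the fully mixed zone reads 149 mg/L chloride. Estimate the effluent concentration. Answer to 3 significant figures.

Mass balance: 155000·19.00 + 20700·Cₑ = 175700·149.0
→ Cₑ = (175700·149.0 − 155000·19.00) / 20700 = 1122 mg/L.

1120 mg/L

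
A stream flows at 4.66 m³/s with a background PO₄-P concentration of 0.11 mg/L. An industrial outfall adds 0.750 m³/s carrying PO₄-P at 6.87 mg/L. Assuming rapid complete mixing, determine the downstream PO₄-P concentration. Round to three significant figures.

1.05 mg/L

Conservation of mass: C = (4.660·0.1100 + 0.7500·6.870) / 5.410 = 5.665/5.410 = 1.047 mg/L.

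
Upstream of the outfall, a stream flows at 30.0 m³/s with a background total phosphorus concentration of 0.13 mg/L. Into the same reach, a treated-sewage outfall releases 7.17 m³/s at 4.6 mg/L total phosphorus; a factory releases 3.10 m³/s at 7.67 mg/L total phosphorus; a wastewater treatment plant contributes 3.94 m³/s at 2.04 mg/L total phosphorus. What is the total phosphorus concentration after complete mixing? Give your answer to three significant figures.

1.55 mg/L

After mixing, C = (30.00·0.1300 + 7.170·4.600 + 3.100·7.670 + 3.940·2.040) / 44.21 = 68.70/44.21 = 1.554 mg/L.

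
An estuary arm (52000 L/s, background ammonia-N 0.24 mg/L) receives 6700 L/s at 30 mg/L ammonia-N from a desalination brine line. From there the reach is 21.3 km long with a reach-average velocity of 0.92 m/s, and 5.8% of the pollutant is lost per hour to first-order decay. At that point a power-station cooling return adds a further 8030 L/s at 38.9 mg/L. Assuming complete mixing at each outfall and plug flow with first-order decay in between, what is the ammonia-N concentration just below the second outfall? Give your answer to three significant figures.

Flow-weighted average: C = (52000·0.2400 + 6700·30.00) / 58700 = 213500/58700 = 3.637 mg/L; combined flow 58700 L/s.
Travel time t = 21.3·1000 / 0.92 = 23150 s = 6.431 h.
5.8%/h lost → k = −ln(1 − 0.058) = 0.05975 h⁻¹.
First-order decay: C = 3.637·exp(−k·t) = 3.637·0.6810 = 2.476 mg/L.
At the second outfall, C = (58700·2.476 + 8030·38.90) / (58700 + 8030) = 6.860 mg/L.

6.86 mg/L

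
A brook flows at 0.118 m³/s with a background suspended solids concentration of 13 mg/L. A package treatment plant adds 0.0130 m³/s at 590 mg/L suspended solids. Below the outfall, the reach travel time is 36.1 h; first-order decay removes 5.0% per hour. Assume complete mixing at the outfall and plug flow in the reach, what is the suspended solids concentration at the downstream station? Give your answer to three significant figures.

Flow-weighted average: C = (0.1180·13.00 + 0.01300·590.0) / 0.1310 = 9.204/0.1310 = 70.26 mg/L.
5.0%/h lost → k = −ln(1 − 0.05) = 0.05129 h⁻¹.
First-order decay: C = 70.26·exp(−k·t) = 70.26·0.1570 = 11.03 mg/L.

11.0 mg/L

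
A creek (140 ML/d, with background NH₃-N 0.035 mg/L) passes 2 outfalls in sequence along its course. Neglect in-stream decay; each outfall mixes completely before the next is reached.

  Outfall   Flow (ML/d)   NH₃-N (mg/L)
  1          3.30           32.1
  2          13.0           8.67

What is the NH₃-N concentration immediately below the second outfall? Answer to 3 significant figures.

1.43 mg/L

After outfall 1: Q = 140.0 + 3.300 = 143.3 ML/d; C = (140.0·0.03500 + 3.300·32.10)/143.3 = 0.7734 mg/L.
After outfall 2: Q = 143.3 + 13.00 = 156.3 ML/d; C = (143.3·0.7734 + 13.00·8.670)/156.3 = 1.430 mg/L.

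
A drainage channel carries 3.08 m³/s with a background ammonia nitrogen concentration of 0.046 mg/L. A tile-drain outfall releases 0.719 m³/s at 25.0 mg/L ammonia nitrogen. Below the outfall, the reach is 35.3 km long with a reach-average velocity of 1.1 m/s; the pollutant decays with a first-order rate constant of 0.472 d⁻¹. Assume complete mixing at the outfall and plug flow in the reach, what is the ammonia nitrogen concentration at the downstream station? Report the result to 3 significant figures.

Mass balance: C = (3.080·0.04600 + 0.7190·25.00) / 3.799 = 18.12/3.799 = 4.769 mg/L.
Travel time t = 35.3·1000 / 1.1 = 32090 s = 8.914 h.
Decay over the reach: 4.769·exp(−kt) = 4.769·0.8392 = 4.002 mg/L.

4.00 mg/L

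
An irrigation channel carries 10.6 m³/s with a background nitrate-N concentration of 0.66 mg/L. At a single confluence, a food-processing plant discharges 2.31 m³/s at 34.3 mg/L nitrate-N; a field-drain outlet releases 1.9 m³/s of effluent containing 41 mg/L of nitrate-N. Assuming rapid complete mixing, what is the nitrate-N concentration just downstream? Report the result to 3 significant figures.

After mixing, C = (10.60·0.6600 + 2.310·34.30 + 1.900·41.00) / 14.81 = 164.1/14.81 = 11.08 mg/L.

11.1 mg/L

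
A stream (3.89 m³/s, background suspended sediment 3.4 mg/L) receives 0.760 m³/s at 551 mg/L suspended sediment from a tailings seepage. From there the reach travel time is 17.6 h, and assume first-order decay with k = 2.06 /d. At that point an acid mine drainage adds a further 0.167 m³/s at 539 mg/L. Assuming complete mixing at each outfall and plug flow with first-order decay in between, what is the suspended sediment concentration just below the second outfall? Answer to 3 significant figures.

Mass balance: C = (3.890·3.400 + 0.7600·551.0) / 4.650 = 432.0/4.650 = 92.90 mg/L; combined flow 4.650 m³/s.
Decay over the reach: 92.90·exp(−kt) = 92.90·0.2208 = 20.51 mg/L.
Second outfall: C = (4.650·20.51 + 0.1670·539.0)/4.817 = 38.48 mg/L.

38.5 mg/L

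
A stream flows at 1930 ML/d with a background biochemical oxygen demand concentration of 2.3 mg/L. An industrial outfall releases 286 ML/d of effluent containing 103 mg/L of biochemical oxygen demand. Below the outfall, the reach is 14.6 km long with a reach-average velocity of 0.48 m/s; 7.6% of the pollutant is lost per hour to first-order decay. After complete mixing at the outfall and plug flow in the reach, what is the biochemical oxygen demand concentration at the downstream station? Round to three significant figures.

7.84 mg/L

After mixing, C = (1930·2.300 + 286.0·103.0) / 2216 = 33900/2216 = 15.30 mg/L.
Travel time t = 14.6·1000 / 0.48 = 30420 s = 8.449 h.
7.6%/h lost → k = −ln(1 − 0.076) = 0.07904 h⁻¹.
After decay, C = 15.30 × e^(−kt) = 15.30 × 0.5128 = 7.844 mg/L.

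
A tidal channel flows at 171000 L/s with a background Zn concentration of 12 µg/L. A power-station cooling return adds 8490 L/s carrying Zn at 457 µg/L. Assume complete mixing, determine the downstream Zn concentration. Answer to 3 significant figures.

33.0 µg/L

Flow-weighted average: C = (171000·12.00 + 8490·457.0) / 179500 = 5932000/179500 = 33.05 µg/L.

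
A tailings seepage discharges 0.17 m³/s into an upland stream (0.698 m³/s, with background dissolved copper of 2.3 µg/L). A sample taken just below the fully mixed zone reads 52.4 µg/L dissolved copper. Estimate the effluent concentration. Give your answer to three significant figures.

258 µg/L

Mass balance: 0.6980·2.300 + 0.1700·Cₑ = 0.8680·52.40
→ Cₑ = (0.8680·52.40 − 0.6980·2.300) / 0.1700 = 258.1 µg/L.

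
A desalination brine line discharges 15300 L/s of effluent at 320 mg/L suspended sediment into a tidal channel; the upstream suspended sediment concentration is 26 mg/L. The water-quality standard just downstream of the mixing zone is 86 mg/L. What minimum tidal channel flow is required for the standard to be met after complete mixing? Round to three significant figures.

Set C_mix = 86: (Q·26.00 + 15300·320.0) / (Q + 15300) = 86
→ Q = 15300·(320.0 − 86)/(86 − 26.00) = 59670 L/s.

59700 L/s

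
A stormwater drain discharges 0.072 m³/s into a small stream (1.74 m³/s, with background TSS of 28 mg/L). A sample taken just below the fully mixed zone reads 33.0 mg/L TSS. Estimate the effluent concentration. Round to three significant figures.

Mass balance: 1.740·28.00 + 0.07200·Cₑ = 1.812·33.00
→ Cₑ = (1.812·33.00 − 1.740·28.00) / 0.07200 = 153.8 mg/L.

154 mg/L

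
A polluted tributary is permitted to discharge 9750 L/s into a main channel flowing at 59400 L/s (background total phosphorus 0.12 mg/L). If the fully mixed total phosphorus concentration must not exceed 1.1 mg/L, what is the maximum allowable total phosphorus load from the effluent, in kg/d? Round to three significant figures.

5960 kg/d

Mass balance at the limit: 59400·0.1200 + 9750·Cₑ = 69150·1.1 → Cₑ = 7.070 mg/L.
9750 L/s = 9.750 m³/s. Load = 9.750 m³/s × 7.070 g/m³ × 86 400 s/d = 5956 kg/d.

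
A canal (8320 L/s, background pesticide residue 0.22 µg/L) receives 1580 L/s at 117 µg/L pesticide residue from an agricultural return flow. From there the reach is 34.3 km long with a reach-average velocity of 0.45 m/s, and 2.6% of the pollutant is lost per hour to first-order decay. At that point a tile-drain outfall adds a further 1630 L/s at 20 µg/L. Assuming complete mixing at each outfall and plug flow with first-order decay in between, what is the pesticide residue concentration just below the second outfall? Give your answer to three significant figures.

Mixed concentration C = ΣQC/ΣQ = (8320·0.2200 + 1580·117.0) / 9900 = 186700/9900 = 18.86 µg/L; combined flow 9900 L/s.
Travel time t = 34.3·1000 / 0.45 = 76220 s = 21.17 h.
2.6%/h lost → k = −ln(1 − 0.026) = 0.02634 h⁻¹.
After decay, C = 18.86 × e^(−kt) = 18.86 × 0.5725 = 10.80 µg/L.
At the second outfall, C = (9900·10.80 + 1630·20.00) / (9900 + 1630) = 12.10 µg/L.

12.1 µg/L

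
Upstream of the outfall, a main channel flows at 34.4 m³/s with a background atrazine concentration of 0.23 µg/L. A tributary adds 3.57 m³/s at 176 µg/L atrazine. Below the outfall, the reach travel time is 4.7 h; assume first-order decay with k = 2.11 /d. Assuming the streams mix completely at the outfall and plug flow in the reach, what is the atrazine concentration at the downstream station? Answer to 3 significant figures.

Mass balance: C = (34.40·0.2300 + 3.570·176.0) / 37.97 = 636.2/37.97 = 16.76 µg/L.
First-order decay: C = 16.76·exp(−k·t) = 16.76·0.6615 = 11.08 µg/L.

11.1 µg/L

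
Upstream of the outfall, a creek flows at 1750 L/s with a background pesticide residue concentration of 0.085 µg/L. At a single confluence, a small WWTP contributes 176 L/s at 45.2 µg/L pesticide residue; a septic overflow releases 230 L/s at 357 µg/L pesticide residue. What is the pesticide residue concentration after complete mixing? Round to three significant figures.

After mixing, C = (1750·0.08500 + 176.0·45.20 + 230.0·357.0) / 2156 = 90210/2156 = 41.84 µg/L.

41.8 µg/L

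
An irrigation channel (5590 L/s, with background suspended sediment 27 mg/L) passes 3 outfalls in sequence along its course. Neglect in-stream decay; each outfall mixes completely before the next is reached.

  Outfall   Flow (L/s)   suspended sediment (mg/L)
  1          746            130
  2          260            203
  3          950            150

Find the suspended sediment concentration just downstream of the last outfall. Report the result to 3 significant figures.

58.7 mg/L

Outfall 1: combined Q = 6336 L/s; C = (5590·27.00 + 746.0·130.0)/6336 = 39.13 mg/L.
Outfall 2: combined Q = 6596 L/s; C = (6336·39.13 + 260.0·203.0)/6596 = 45.59 mg/L.
Outfall 3: combined Q = 7546 L/s; C = (6596·45.59 + 950.0·150.0)/7546 = 58.73 mg/L.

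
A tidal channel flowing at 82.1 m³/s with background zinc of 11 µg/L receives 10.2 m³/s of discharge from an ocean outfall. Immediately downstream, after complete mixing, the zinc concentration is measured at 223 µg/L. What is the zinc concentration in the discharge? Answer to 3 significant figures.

1930 µg/L

Mass balance: 82.10·11.00 + 10.20·Cₑ = 92.30·223.0
→ Cₑ = (92.30·223.0 − 82.10·11.00) / 10.20 = 1929 µg/L.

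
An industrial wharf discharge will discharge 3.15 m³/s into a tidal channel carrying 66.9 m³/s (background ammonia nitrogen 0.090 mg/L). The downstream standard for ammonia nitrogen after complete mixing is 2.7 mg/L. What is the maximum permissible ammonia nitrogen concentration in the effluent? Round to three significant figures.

58.1 mg/L

At the limit, (Qr·Cr + Qe·Cₑ)/(Qr + Qe) = 2.7:
Cₑ = (70.05·2.7 − 66.90·0.09000) / 3.150 = 58.13 mg/L.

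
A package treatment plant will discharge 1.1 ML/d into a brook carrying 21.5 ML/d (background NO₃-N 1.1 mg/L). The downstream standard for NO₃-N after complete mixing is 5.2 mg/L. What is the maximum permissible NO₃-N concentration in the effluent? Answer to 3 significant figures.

85.3 mg/L

At the limit, (Qr·Cr + Qe·Cₑ)/(Qr + Qe) = 5.2:
Cₑ = (22.60·5.2 − 21.50·1.100) / 1.100 = 85.34 mg/L.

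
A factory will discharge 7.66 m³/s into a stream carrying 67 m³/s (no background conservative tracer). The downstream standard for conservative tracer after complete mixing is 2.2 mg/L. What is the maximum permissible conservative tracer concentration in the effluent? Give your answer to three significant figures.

21.4 mg/L

At the limit, (Qr·Cr + Qe·Cₑ)/(Qr + Qe) = 2.2:
Cₑ = (74.66·2.2 − 67.00·0) / 7.660 = 21.44 mg/L.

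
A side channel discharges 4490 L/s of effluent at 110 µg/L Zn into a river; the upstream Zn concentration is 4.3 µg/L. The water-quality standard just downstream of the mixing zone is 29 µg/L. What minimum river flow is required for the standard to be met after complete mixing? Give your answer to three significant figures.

14700 L/s

Set C_mix = 29: (Q·4.300 + 4490·110.0) / (Q + 4490) = 29
→ Q = 4490·(110.0 − 29)/(29 − 4.300) = 14720 L/s.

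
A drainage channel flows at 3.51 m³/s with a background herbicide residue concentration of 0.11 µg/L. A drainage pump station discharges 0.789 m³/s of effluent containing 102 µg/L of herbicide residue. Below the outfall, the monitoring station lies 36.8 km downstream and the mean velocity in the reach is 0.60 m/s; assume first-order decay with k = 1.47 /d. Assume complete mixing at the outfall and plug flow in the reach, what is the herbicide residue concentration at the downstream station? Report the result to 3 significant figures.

Conservation of mass: C = (3.510·0.1100 + 0.7890·102.0) / 4.299 = 80.86/4.299 = 18.81 µg/L.
Travel time t = 36.8·1000 / 0.60 = 61330 s = 17.04 h.
First-order decay: C = 18.81·exp(−k·t) = 18.81·0.3522 = 6.625 µg/L.

6.63 µg/L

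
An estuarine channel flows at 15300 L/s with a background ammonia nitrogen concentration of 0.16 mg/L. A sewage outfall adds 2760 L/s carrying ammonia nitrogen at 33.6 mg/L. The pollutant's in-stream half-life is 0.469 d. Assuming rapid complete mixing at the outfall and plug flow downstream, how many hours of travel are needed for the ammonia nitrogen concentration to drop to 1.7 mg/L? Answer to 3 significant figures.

18.4 h

Mixed concentration C = ΣQC/ΣQ = (15300·0.1600 + 2760·33.60) / 18060 = 95180/18060 = 5.270 mg/L.
Half-life 0.469 d → k = ln 2 / 0.469 = 1.478 d⁻¹.
5.270·exp(−k·t) = 1.7 → t = ln(5.270/1.7)/k = 66150 s = 18.37 h.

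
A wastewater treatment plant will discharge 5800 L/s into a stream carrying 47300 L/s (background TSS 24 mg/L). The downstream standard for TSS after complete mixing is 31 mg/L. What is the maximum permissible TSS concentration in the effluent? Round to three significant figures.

At the limit, (Qr·Cr + Qe·Cₑ)/(Qr + Qe) = 31:
Cₑ = (53100·31 − 47300·24.00) / 5800 = 88.09 mg/L.

88.1 mg/L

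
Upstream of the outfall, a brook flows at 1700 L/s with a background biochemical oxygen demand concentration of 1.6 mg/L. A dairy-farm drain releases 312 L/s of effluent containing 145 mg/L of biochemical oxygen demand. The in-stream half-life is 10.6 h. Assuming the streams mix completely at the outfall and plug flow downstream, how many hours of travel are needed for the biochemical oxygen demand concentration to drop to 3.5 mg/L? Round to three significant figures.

Flow-weighted average: C = (1700·1.600 + 312.0·145.0) / 2012 = 47960/2012 = 23.84 mg/L.
Half-life 10.6 h → k = ln 2 / 10.6 = 0.06539 h⁻¹ = 1.569 d⁻¹.
23.84·exp(−k·t) = 3.5 → t = ln(23.84/3.5)/k = 105600 s = 29.34 h.

29.3 h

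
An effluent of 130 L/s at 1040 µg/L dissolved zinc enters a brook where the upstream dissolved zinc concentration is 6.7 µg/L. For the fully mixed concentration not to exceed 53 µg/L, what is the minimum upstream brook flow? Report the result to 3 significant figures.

2770 L/s

Set C_mix = 53: (Q·6.700 + 130.0·1040) / (Q + 130.0) = 53
→ Q = 130.0·(1040 − 53)/(53 − 6.700) = 2771 L/s.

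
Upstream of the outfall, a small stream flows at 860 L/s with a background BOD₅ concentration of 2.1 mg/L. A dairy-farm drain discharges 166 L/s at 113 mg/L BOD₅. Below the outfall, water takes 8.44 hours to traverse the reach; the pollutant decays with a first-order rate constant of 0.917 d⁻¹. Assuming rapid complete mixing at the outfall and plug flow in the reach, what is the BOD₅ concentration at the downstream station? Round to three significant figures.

Mass balance: C = (860.0·2.100 + 166.0·113.0) / 1026 = 20560/1026 = 20.04 mg/L.
Decay over the reach: 20.04·exp(−kt) = 20.04·0.7244 = 14.52 mg/L.

14.5 mg/L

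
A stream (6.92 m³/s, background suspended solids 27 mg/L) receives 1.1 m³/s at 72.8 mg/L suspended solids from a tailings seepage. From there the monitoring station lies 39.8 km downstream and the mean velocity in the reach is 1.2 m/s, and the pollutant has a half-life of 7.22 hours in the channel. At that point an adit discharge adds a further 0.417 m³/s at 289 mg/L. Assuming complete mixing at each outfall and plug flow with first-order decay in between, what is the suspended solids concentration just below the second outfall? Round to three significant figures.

27.3 mg/L

Conservation of mass: C = (6.920·27.00 + 1.100·72.80) / 8.020 = 266.9/8.020 = 33.28 mg/L; combined flow 8.020 m³/s.
Travel time t = 39.8·1000 / 1.2 = 33170 s = 9.213 h.
Half-life 7.22 h → k = ln 2 / 7.22 = 0.09600 h⁻¹ = 2.304 d⁻¹.
Applying C = C₀e^(−kt): 33.28 × 0.4129 = 13.74 mg/L.
At the second outfall, C = (8.020·13.74 + 0.4170·289.0) / (8.020 + 0.4170) = 27.35 mg/L.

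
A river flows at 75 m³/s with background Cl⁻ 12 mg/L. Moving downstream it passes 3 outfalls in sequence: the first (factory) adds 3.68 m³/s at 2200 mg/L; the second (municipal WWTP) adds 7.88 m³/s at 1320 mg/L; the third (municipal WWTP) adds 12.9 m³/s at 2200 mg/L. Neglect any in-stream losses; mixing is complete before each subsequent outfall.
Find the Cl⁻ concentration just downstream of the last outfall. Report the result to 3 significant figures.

Outfall 1: combined Q = 78.68 m³/s; C = (75.00·12.00 + 3.680·2200)/78.68 = 114.3 mg/L.
Outfall 2: combined Q = 86.56 m³/s; C = (78.68·114.3 + 7.880·1320)/86.56 = 224.1 mg/L.
Outfall 3: combined Q = 99.46 m³/s; C = (86.56·224.1 + 12.90·2200)/99.46 = 480.4 mg/L.

480 mg/L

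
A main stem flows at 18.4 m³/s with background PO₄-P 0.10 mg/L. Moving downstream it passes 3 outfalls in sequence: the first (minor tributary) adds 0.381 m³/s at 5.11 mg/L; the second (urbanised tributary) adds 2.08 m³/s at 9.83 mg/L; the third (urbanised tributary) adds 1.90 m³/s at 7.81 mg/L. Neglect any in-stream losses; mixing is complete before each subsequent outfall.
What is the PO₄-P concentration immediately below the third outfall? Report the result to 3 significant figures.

Below outfall 1: Q → 18.78 m³/s, C = (18.40·0.1000 + 0.3810·5.110)/18.78 = 0.2016 mg/L.
Below outfall 2: Q → 20.86 m³/s, C = (18.78·0.2016 + 2.080·9.830)/20.86 = 1.162 mg/L.
Below outfall 3: Q → 22.76 m³/s, C = (20.86·1.162 + 1.900·7.810)/22.76 = 1.717 mg/L.

1.72 mg/L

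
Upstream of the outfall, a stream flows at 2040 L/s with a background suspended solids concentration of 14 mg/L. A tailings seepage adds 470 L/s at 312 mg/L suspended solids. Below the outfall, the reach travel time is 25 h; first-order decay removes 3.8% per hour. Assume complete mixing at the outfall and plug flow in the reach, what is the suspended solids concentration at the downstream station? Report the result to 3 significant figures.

26.5 mg/L

Mass balance: C = (2040·14.00 + 470.0·312.0) / 2510 = 175200/2510 = 69.80 mg/L.
3.8%/h lost → k = −ln(1 − 0.038) = 0.03874 h⁻¹.
Applying C = C₀e^(−kt): 69.80 × 0.3796 = 26.50 mg/L.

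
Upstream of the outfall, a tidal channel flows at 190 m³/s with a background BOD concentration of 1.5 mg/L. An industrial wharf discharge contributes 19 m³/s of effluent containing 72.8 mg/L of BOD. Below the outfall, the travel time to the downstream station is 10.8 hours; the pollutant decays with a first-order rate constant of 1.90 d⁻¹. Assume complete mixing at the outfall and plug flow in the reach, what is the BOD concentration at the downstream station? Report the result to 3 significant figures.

Conservation of mass: C = (190.0·1.500 + 19.00·72.80) / 209.0 = 1668/209.0 = 7.982 mg/L.
After decay, C = 7.982 × e^(−kt) = 7.982 × 0.4253 = 3.395 mg/L.

3.39 mg/L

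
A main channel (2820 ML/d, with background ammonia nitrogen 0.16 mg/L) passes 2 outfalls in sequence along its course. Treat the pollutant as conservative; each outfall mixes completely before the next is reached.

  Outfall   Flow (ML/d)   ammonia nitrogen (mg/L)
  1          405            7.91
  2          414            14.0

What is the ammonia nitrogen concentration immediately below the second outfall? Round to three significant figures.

2.60 mg/L

Outfall 1: combined Q = 3225 ML/d; C = (2820·0.1600 + 405.0·7.910)/3225 = 1.133 mg/L.
Outfall 2: combined Q = 3639 ML/d; C = (3225·1.133 + 414.0·14.00)/3639 = 2.597 mg/L.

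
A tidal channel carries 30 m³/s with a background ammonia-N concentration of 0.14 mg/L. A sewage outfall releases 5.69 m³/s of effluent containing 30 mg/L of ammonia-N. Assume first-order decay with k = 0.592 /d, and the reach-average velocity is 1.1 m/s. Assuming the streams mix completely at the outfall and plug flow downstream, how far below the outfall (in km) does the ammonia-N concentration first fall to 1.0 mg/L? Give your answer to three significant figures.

255 km

After mixing, C = (30.00·0.1400 + 5.690·30.00) / 35.69 = 174.9/35.69 = 4.901 mg/L.
Set 4.901·exp(−k·t) = 1.0 → t = ln(4.901/1.0)/k = 232000 s = 64.43 h.
Distance = v·t = 1.1·232000 = 255200 m = 255.2 km.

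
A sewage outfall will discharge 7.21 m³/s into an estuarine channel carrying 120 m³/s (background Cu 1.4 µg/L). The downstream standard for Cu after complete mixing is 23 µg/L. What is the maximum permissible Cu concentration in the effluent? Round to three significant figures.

At the limit, (Qr·Cr + Qe·Cₑ)/(Qr + Qe) = 23:
Cₑ = (127.2·23 − 120.0·1.400) / 7.210 = 382.5 µg/L.

383 µg/L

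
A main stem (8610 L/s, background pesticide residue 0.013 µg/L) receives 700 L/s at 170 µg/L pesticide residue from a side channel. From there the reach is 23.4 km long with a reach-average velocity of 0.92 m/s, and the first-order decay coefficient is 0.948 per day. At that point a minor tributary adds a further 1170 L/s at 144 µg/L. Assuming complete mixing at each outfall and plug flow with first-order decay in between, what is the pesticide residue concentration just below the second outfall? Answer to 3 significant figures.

24.7 µg/L

After mixing, C = (8610·0.01300 + 700.0·170.0) / 9310 = 119100/9310 = 12.79 µg/L; combined flow 9310 L/s.
Travel time t = 23.4·1000 / 0.92 = 25430 s = 7.065 h.
Decay over the reach: 12.79·exp(−kt) = 12.79·0.7565 = 9.678 µg/L.
At the second outfall, C = (9310·9.678 + 1170·144.0) / (9310 + 1170) = 24.67 µg/L.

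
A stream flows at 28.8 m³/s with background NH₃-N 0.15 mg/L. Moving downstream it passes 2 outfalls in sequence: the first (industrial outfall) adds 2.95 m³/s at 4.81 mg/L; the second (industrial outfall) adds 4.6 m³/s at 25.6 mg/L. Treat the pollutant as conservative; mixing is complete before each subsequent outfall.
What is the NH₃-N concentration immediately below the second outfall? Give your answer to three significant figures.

3.75 mg/L

After outfall 1: Q = 28.80 + 2.950 = 31.75 m³/s; C = (28.80·0.1500 + 2.950·4.810)/31.75 = 0.5830 mg/L.
After outfall 2: Q = 31.75 + 4.600 = 36.35 m³/s; C = (31.75·0.5830 + 4.600·25.60)/36.35 = 3.749 mg/L.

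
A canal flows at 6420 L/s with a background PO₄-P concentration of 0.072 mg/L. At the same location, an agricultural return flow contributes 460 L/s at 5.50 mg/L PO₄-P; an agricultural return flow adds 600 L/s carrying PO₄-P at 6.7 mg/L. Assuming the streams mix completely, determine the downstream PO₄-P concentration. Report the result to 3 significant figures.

0.937 mg/L

Mass balance: C = (6420·0.07200 + 460.0·5.500 + 600.0·6.700) / 7480 = 7012/7480 = 0.9375 mg/L.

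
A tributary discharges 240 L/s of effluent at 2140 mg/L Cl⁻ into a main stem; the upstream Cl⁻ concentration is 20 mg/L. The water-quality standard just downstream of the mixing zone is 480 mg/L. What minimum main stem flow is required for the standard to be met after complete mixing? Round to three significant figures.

866 L/s

Set C_mix = 480: (Q·20.00 + 240.0·2140) / (Q + 240.0) = 480
→ Q = 240.0·(2140 − 480)/(480 − 20.00) = 866.1 L/s.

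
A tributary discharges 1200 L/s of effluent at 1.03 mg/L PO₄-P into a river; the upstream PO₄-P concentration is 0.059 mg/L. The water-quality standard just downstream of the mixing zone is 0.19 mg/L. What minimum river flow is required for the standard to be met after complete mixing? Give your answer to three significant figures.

7690 L/s

Set C_mix = 0.19: (Q·0.05900 + 1200·1.030) / (Q + 1200) = 0.19
→ Q = 1200·(1.030 − 0.19)/(0.19 − 0.05900) = 7695 L/s.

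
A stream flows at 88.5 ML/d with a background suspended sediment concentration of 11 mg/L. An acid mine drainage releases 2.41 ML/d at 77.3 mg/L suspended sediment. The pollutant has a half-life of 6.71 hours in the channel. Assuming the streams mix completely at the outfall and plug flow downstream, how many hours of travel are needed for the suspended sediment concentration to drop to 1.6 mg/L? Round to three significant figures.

Mixed concentration C = ΣQC/ΣQ = (88.50·11.00 + 2.410·77.30) / 90.91 = 1160/90.91 = 12.76 mg/L.
Half-life 6.71 h → k = ln 2 / 6.71 = 0.1033 h⁻¹ = 2.479 d⁻¹.
12.76·exp(−k·t) = 1.6 → t = ln(12.76/1.6)/k = 72350 s = 20.10 h.

20.1 h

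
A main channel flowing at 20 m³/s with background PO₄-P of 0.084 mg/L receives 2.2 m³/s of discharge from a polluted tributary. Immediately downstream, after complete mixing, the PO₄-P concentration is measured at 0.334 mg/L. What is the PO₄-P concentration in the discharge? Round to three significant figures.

Mass balance: 20.00·0.08400 + 2.200·Cₑ = 22.20·0.3340
→ Cₑ = (22.20·0.3340 − 20.00·0.08400) / 2.200 = 2.607 mg/L.

2.61 mg/L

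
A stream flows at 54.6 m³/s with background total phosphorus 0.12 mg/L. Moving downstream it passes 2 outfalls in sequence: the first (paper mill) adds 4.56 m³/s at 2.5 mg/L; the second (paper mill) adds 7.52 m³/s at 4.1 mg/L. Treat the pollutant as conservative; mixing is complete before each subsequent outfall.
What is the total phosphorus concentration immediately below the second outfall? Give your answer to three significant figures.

0.732 mg/L

Outfall 1: combined Q = 59.16 m³/s; C = (54.60·0.1200 + 4.560·2.500)/59.16 = 0.3034 mg/L.
Outfall 2: combined Q = 66.68 m³/s; C = (59.16·0.3034 + 7.520·4.100)/66.68 = 0.7316 mg/L.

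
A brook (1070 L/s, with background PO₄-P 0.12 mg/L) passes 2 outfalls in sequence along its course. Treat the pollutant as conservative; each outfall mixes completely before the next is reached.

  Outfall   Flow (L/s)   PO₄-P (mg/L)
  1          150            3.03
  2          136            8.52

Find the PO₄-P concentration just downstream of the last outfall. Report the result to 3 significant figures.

Outfall 1: combined Q = 1220 L/s; C = (1070·0.1200 + 150.0·3.030)/1220 = 0.4778 mg/L.
Outfall 2: combined Q = 1356 L/s; C = (1220·0.4778 + 136.0·8.520)/1356 = 1.284 mg/L.

1.28 mg/L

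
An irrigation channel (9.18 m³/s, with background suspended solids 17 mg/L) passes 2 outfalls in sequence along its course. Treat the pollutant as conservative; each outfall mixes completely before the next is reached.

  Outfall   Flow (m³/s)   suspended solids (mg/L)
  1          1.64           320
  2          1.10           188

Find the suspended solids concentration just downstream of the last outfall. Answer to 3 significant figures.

After outfall 1: Q = 9.180 + 1.640 = 10.82 m³/s; C = (9.180·17.00 + 1.640·320.0)/10.82 = 62.93 mg/L.
After outfall 2: Q = 10.82 + 1.100 = 11.92 m³/s; C = (10.82·62.93 + 1.100·188.0)/11.92 = 74.47 mg/L.

74.5 mg/L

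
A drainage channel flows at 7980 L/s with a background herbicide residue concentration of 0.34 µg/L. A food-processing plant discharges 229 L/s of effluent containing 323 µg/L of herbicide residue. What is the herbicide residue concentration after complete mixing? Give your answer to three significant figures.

9.34 µg/L

Conservation of mass: C = (7980·0.3400 + 229.0·323.0) / 8209 = 76680/8209 = 9.341 µg/L.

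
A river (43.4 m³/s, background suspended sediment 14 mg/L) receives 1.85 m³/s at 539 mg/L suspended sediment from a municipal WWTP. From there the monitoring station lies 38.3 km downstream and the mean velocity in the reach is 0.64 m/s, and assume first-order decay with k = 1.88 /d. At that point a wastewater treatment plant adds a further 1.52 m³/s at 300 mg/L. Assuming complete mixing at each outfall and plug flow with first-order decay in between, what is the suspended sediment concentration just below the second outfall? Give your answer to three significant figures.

19.1 mg/L

After mixing, C = (43.40·14.00 + 1.850·539.0) / 45.25 = 1605/45.25 = 35.46 mg/L; combined flow 45.25 m³/s.
Travel time t = 38.3·1000 / 0.64 = 59840 s = 16.62 h.
After decay, C = 35.46 × e^(−kt) = 35.46 × 0.2719 = 9.644 mg/L.
At the second outfall, C = (45.25·9.644 + 1.520·300.0) / (45.25 + 1.520) = 19.08 mg/L.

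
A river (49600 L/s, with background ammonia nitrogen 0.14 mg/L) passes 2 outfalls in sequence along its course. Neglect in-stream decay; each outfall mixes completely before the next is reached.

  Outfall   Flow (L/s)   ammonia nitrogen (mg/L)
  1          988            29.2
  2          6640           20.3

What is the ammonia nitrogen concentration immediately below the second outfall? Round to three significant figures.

2.98 mg/L

Outfall 1: combined Q = 50590 L/s; C = (49600·0.1400 + 988.0·29.20)/50590 = 0.7076 mg/L.
Outfall 2: combined Q = 57230 L/s; C = (50590·0.7076 + 6640·20.30)/57230 = 2.981 mg/L.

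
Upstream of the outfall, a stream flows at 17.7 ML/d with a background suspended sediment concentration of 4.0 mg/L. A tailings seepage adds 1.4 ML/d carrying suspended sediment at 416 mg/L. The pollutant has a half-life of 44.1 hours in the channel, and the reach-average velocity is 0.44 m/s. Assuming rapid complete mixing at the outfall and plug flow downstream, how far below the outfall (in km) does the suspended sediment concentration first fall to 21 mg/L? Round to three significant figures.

49.1 km

Conservation of mass: C = (17.70·4.000 + 1.400·416.0) / 19.10 = 653.2/19.10 = 34.20 mg/L.
Half-life 44.1 h → k = ln 2 / 44.1 = 0.01572 h⁻¹ = 0.3772 d⁻¹.
Set 34.20·exp(−k·t) = 21 → t = ln(34.20/21)/k = 111700 s = 31.03 h.
Distance = v·t = 0.44·111700 = 49150 m = 49.15 km.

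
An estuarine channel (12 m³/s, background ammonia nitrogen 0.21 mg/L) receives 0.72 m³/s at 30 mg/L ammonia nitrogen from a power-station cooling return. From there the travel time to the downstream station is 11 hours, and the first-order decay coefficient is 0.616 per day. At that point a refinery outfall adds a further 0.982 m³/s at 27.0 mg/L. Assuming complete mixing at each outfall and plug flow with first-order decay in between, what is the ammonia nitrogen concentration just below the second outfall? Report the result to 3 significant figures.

3.26 mg/L

Flow-weighted average: C = (12.00·0.2100 + 0.7200·30.00) / 12.72 = 24.12/12.72 = 1.896 mg/L; combined flow 12.72 m³/s.
After decay, C = 1.896 × e^(−kt) = 1.896 × 0.7540 = 1.430 mg/L.
Second outfall: C = (12.72·1.430 + 0.9820·27.00)/13.70 = 3.262 mg/L.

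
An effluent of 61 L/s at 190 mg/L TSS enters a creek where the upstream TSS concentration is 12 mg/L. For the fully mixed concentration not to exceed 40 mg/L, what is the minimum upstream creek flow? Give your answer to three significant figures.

Set C_mix = 40: (Q·12.00 + 61.00·190.0) / (Q + 61.00) = 40
→ Q = 61.00·(190.0 − 40)/(40 − 12.00) = 326.8 L/s.

327 L/s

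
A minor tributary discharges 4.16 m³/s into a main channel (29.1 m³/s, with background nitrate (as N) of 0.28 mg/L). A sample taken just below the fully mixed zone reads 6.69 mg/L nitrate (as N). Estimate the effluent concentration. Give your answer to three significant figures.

51.5 mg/L

Mass balance: 29.10·0.2800 + 4.160·Cₑ = 33.26·6.690
→ Cₑ = (33.26·6.690 − 29.10·0.2800) / 4.160 = 51.53 mg/L.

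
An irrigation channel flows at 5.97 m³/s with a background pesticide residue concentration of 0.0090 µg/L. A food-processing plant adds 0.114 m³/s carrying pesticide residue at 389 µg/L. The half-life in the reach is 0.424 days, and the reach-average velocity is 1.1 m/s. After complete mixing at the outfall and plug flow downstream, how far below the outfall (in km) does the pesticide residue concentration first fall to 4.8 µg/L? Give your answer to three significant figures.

After mixing, C = (5.970·0.009000 + 0.1140·389.0) / 6.084 = 44.40/6.084 = 7.298 µg/L.
Half-life 0.424 d → k = ln 2 / 0.424 = 1.635 d⁻¹.
Set 7.298·exp(−k·t) = 4.8 → t = ln(7.298/4.8)/k = 22140 s = 6.151 h.
Distance = v·t = 1.1·22140 = 24360 m = 24.36 km.

24.4 km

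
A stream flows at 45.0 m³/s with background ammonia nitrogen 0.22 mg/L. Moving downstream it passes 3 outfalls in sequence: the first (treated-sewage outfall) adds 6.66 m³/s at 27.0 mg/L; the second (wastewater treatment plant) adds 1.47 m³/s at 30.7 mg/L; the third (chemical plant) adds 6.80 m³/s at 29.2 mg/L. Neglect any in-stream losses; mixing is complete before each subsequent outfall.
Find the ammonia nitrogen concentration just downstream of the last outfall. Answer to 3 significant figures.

7.23 mg/L

Below outfall 1: Q → 51.66 m³/s, C = (45.00·0.2200 + 6.660·27.00)/51.66 = 3.672 mg/L.
Below outfall 2: Q → 53.13 m³/s, C = (51.66·3.672 + 1.470·30.70)/53.13 = 4.420 mg/L.
Below outfall 3: Q → 59.93 m³/s, C = (53.13·4.420 + 6.800·29.20)/59.93 = 7.232 mg/L.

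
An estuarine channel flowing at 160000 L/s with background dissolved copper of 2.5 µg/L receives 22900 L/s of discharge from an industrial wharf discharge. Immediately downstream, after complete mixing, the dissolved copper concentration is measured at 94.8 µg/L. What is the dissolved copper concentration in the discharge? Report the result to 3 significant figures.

740 µg/L

Mass balance: 160000·2.500 + 22900·Cₑ = 182900·94.80
→ Cₑ = (182900·94.80 − 160000·2.500) / 22900 = 739.7 µg/L.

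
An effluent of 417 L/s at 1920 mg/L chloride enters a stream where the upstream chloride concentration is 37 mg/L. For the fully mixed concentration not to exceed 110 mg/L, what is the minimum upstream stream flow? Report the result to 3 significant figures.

10300 L/s

Set C_mix = 110: (Q·37.00 + 417.0·1920) / (Q + 417.0) = 110
→ Q = 417.0·(1920 − 110)/(110 − 37.00) = 10340 L/s.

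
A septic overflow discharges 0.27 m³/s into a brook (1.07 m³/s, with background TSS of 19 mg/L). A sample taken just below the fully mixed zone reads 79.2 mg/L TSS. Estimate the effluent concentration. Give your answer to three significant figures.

318 mg/L

Mass balance: 1.070·19.00 + 0.2700·Cₑ = 1.340·79.20
→ Cₑ = (1.340·79.20 − 1.070·19.00) / 0.2700 = 317.8 mg/L.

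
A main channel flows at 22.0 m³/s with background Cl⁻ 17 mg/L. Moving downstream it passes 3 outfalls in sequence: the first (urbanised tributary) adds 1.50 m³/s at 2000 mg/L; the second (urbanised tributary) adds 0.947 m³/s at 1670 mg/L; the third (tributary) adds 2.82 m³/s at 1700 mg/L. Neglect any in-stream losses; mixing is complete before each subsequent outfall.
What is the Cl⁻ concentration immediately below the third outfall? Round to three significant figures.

358 mg/L

Outfall 1: combined Q = 23.50 m³/s; C = (22.00·17.00 + 1.500·2000)/23.50 = 143.6 mg/L.
Outfall 2: combined Q = 24.45 m³/s; C = (23.50·143.6 + 0.9470·1670)/24.45 = 202.7 mg/L.
Outfall 3: combined Q = 27.27 m³/s; C = (24.45·202.7 + 2.820·1700)/27.27 = 357.6 mg/L.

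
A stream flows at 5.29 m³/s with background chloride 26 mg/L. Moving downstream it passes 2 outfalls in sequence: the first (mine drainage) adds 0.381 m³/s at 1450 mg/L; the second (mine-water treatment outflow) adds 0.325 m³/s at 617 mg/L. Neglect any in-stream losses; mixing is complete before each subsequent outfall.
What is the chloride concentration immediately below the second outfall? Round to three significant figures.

149 mg/L

Below outfall 1: Q → 5.671 m³/s, C = (5.290·26.00 + 0.3810·1450)/5.671 = 121.7 mg/L.
Below outfall 2: Q → 5.996 m³/s, C = (5.671·121.7 + 0.3250·617.0)/5.996 = 148.5 mg/L.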